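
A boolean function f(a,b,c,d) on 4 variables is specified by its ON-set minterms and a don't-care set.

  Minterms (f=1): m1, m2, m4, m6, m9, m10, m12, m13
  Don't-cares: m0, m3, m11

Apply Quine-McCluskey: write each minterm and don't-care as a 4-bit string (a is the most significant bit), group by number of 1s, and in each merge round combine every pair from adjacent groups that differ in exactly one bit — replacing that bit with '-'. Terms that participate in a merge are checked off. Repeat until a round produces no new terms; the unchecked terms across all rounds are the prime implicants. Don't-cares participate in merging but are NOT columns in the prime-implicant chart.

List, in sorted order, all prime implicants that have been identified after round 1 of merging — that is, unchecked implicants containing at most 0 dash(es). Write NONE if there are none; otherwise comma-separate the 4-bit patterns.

NONE

Round 0: 0000✓ 0001✓ 0010✓ 0011✓ 0100✓ 0110✓ 1001✓ 1010✓ 1011✓ 1100✓ 1101✓
Round 1: -001✓ -010✓ -011✓ -100 0-00✓ 0-10✓ 00-0✓ 00-1✓ 000-✓ 001-✓ 01-0✓ 1-01 10-1✓ 101-✓ 110-
Round 2: -0-1 -01- 0--0 00--
PIs = {-0-1, -01-, -100, 0--0, 00--, 1-01, 110-}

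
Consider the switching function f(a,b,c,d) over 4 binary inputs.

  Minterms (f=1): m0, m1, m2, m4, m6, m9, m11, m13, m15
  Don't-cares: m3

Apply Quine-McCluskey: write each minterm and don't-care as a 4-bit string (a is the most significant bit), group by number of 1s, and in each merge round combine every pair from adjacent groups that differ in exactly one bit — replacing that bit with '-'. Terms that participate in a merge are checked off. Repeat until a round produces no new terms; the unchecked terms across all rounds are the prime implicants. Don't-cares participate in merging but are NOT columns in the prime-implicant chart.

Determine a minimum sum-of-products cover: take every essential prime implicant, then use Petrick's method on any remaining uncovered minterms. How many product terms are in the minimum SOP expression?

3

Round 0: 0000✓ 0001✓ 0010✓ 0011✓ 0100✓ 0110✓ 1001✓ 1011✓ 1101✓ 1111✓
Round 1: -001✓ -011✓ 0-00✓ 0-10✓ 00-0✓ 00-1✓ 000-✓ 001-✓ 01-0✓ 1-01✓ 1-11✓ 10-1✓ 11-1✓
Round 2: -0-1 0--0 00-- 1--1
PIs = {-0-1, 0--0, 00--, 1--1}
Coverage chart:
  m0: 0--0,00--
  m1: -0-1,00--
  m2: 0--0,00--
  m4: 0--0 ←essential
  m6: 0--0 ←essential
  m9: -0-1,1--1
  m11: -0-1,1--1
  m13: 1--1 ←essential
  m15: 1--1 ←essential
Essential: 0--0, 1--1
Petrick residual → -0-1
Min cover (3 terms): b'd + a'd' + ad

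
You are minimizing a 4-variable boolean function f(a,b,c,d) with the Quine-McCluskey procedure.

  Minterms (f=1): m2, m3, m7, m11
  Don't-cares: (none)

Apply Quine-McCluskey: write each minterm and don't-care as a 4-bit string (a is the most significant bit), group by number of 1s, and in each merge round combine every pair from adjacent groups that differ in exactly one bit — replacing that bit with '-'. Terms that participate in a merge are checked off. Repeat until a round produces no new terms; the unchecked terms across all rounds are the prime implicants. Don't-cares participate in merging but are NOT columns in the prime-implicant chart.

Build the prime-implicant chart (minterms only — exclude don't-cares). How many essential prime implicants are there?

[col 0] 0010*, 0011*, 0111*, 1011*
[col 1] -011, 0-11, 001-
Prime implicants: -011, 0-11, 001-
PI chart (minterm → PIs covering it):
  2 | 001-  (sole → essential)
  3 | -011,0-11,001-
  7 | 0-11  (sole → essential)
  11 | -011  (sole → essential)
Essential prime implicants: -011, 0-11, 001-

3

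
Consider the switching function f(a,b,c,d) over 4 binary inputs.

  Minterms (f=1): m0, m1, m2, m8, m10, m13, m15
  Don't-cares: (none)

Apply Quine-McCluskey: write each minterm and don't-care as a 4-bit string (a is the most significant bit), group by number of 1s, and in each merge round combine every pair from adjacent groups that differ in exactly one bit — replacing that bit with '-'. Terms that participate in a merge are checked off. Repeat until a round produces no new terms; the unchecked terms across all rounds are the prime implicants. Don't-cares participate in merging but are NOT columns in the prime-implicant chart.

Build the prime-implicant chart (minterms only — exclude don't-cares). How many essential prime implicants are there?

3

size-2^0 implicants → 0000(✓)  0001(✓)  0010(✓)  1000(✓)  1010(✓)  1101(✓)  1111(✓)
size-2^1 implicants → -000(✓)  -010(✓)  00-0(✓)  000-  10-0(✓)  11-1
size-2^2 implicants → -0-0
Unchecked terms (primes): -0-0, 000-, 11-1
Minterm coverage:
  m0 ⊆ -0-0,000-
  m1 ⊆ 000- [E]
  m2 ⊆ -0-0 [E]
  m8 ⊆ -0-0 [E]
  m10 ⊆ -0-0 [E]
  m13 ⊆ 11-1 [E]
  m15 ⊆ 11-1 [E]
E = {-0-0, 000-, 11-1}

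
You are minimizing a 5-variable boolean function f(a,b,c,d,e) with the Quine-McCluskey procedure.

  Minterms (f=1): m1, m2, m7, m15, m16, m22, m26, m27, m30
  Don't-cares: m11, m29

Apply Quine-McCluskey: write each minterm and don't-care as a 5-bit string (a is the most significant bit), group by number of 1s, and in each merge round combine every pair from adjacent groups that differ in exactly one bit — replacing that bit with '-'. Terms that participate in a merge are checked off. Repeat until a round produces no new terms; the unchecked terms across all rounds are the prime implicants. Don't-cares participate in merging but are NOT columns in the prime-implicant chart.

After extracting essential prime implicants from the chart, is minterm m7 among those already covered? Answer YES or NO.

YES

size-2^0 implicants → 00001  00010  00111(✓)  01011(✓)  01111(✓)  10000  10110(✓)  11010(✓)  11011(✓)  11101  11110(✓)
size-2^1 implicants → -1011  0-111  01-11  1-110  11-10  1101-
Unchecked terms (primes): -1011, 0-111, 00001, 00010, 01-11, 1-110, 10000, 11-10, 1101-, 11101
Minterm coverage:
  m1 ⊆ 00001 [E]
  m2 ⊆ 00010 [E]
  m7 ⊆ 0-111 [E]
  m15 ⊆ 0-111,01-11
  m16 ⊆ 10000 [E]
  m22 ⊆ 1-110 [E]
  m26 ⊆ 11-10,1101-
  m27 ⊆ -1011,1101-
  m30 ⊆ 1-110,11-10
E = {0-111, 00001, 00010, 1-110, 10000}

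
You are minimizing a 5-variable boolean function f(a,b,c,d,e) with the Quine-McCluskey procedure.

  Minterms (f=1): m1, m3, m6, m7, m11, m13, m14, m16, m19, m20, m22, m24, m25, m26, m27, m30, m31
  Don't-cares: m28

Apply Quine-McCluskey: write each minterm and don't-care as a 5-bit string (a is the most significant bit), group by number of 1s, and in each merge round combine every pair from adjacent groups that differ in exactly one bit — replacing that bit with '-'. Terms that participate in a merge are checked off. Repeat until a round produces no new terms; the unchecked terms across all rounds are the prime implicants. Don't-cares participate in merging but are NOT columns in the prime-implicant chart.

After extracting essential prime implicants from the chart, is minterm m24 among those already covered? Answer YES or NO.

Round 0: 00001✓ 00011✓ 00110✓ 00111✓ 01011✓ 01101 01110✓ 10000✓ 10011✓ 10100✓ 10110✓ 11000✓ 11001✓ 11010✓ 11011✓ 11100✓ 11110✓ 11111✓
Round 1: -0011✓ -0110✓ -1011✓ -1110✓ 0-011✓ 0-110✓ 00-11 000-1 0011- 1-000✓ 1-011✓ 1-100✓ 1-110✓ 10-00✓ 101-0✓ 11-00✓ 11-10✓ 11-11✓ 110-0✓ 110-1✓ 1100-✓ 1101-✓ 111-0✓ 1111-✓
Round 2: --011 --110 1--00 1-1-0 11--0 11-1- 110--
PIs = {--011, --110, 00-11, 000-1, 0011-, 01101, 1--00, 1-1-0, 11--0, 11-1-, 110--}
Coverage chart:
  m1: 000-1 ←essential
  m3: --011,00-11,000-1
  m6: --110,0011-
  m7: 00-11,0011-
  m11: --011 ←essential
  m13: 01101 ←essential
  m14: --110 ←essential
  m16: 1--00 ←essential
  m19: --011 ←essential
  m20: 1--00,1-1-0
  m22: --110,1-1-0
  m24: 1--00,11--0,110--
  m25: 110-- ←essential
  m26: 11--0,11-1-,110--
  m27: --011,11-1-,110--
  m30: --110,1-1-0,11--0,11-1-
  m31: 11-1- ←essential
Essential: --011, --110, 000-1, 01101, 1--00, 11-1-, 110--

YES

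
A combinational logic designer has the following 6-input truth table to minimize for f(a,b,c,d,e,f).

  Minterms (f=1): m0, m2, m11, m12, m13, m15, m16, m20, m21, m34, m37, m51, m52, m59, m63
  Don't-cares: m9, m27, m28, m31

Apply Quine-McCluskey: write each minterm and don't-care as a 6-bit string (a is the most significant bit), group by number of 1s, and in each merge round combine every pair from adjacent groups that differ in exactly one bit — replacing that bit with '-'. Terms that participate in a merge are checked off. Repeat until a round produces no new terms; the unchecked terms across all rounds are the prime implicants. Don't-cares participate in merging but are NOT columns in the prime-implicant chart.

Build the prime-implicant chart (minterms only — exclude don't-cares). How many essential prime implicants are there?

[col 0] 000000*, 000010*, 001001*, 001011*, 001100*, 001101*, 001111*, 010000*, 010100*, 010101*, 011011*, 011100*, 011111*, 100010*, 100101, 110011*, 110100*, 111011*, 111111*
[col 1] -00010, -10100, -11011*, -11111*, 0-0000, 0-1011*, 0-1100, 0-1111*, 0000-0, 001-01*, 001-11*, 0010-1*, 0011-1*, 00110-, 01-100, 010-00, 01010-, 011-11*, 11-011, 111-11*
[col 2] -11-11, 0-1-11, 001--1
Prime implicants: -00010, -10100, -11-11, 0-0000, 0-1-11, 0-1100, 0000-0, 001--1, 00110-, 01-100, 010-00, 01010-, 100101, 11-011
PI chart (minterm → PIs covering it):
  0 | 0-0000,0000-0
  2 | -00010,0000-0
  11 | 0-1-11,001--1
  12 | 0-1100,00110-
  13 | 001--1,00110-
  15 | 0-1-11,001--1
  16 | 0-0000,010-00
  20 | -10100,01-100,010-00,01010-
  21 | 01010-  (sole → essential)
  34 | -00010  (sole → essential)
  37 | 100101  (sole → essential)
  51 | 11-011  (sole → essential)
  52 | -10100  (sole → essential)
  59 | -11-11,11-011
  63 | -11-11  (sole → essential)
Essential prime implicants: -00010, -10100, -11-11, 01010-, 100101, 11-011

6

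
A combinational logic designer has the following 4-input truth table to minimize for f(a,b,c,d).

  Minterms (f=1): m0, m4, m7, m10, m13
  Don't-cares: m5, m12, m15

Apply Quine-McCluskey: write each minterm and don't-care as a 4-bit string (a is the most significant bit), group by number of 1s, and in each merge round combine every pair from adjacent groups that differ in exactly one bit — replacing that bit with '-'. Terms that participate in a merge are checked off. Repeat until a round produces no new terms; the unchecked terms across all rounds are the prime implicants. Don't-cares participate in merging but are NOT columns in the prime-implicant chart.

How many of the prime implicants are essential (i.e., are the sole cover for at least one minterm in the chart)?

Round 0: 0000✓ 0100✓ 0101✓ 0111✓ 1010 1100✓ 1101✓ 1111✓
Round 1: -100✓ -101✓ -111✓ 0-00 01-1✓ 010-✓ 11-1✓ 110-✓
Round 2: -1-1 -10-
PIs = {-1-1, -10-, 0-00, 1010}
Coverage chart:
  m0: 0-00 ←essential
  m4: -10-,0-00
  m7: -1-1 ←essential
  m10: 1010 ←essential
  m13: -1-1,-10-
Essential: -1-1, 0-00, 1010

3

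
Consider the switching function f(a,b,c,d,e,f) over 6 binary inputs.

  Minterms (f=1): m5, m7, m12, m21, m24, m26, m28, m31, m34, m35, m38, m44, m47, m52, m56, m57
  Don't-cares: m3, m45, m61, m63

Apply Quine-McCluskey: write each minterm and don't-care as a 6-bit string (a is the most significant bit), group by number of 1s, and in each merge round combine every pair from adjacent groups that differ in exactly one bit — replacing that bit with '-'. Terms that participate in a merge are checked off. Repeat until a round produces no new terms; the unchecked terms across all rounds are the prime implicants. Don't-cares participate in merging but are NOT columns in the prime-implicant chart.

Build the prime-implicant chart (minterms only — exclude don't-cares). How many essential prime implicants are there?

6

Round 0: 000011✓ 000101✓ 000111✓ 001100✓ 010101✓ 011000✓ 011010✓ 011100✓ 011111✓ 100010✓ 100011✓ 100110✓ 101100✓ 101101✓ 101111✓ 110100 111000✓ 111001✓ 111101✓ 111111✓
Round 1: -00011 -01100 -11000 -11111 0-0101 0-1100 000-11 0001-1 011-00 0110-0 1-1101✓ 1-1111✓ 100-10 10001- 1011-1✓ 10110- 111-01 11100- 1111-1✓
Round 2: 1-11-1
PIs = {-00011, -01100, -11000, -11111, 0-0101, 0-1100, 000-11, 0001-1, 011-00, 0110-0, 1-11-1, 100-10, 10001-, 10110-, 110100, 111-01, 11100-}
Coverage chart:
  m5: 0-0101,0001-1
  m7: 000-11,0001-1
  m12: -01100,0-1100
  m21: 0-0101 ←essential
  m24: -11000,011-00,0110-0
  m26: 0110-0 ←essential
  m28: 0-1100,011-00
  m31: -11111 ←essential
  m34: 100-10,10001-
  m35: -00011,10001-
  m38: 100-10 ←essential
  m44: -01100,10110-
  m47: 1-11-1 ←essential
  m52: 110100 ←essential
  m56: -11000,11100-
  m57: 111-01,11100-
Essential: -11111, 0-0101, 0110-0, 1-11-1, 100-10, 110100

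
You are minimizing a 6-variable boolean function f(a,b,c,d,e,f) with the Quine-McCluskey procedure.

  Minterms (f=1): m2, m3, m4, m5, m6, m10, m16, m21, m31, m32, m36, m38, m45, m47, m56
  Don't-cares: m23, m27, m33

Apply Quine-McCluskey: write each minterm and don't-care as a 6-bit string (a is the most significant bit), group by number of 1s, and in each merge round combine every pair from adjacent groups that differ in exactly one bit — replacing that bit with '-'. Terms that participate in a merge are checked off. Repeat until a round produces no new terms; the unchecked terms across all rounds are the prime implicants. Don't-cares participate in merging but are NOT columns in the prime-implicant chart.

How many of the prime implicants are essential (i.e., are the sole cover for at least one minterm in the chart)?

Round 0: 000010✓ 000011✓ 000100✓ 000101✓ 000110✓ 001010✓ 010000 010101✓ 010111✓ 011011✓ 011111✓ 100000✓ 100001✓ 100100✓ 100110✓ 101101✓ 101111✓ 111000
Round 1: -00100✓ -00110✓ 0-0101 00-010 000-10 00001- 0001-0✓ 00010- 01-111 0101-1 011-11 100-00 10000- 1001-0✓ 1011-1
Round 2: -001-0
PIs = {-001-0, 0-0101, 00-010, 000-10, 00001-, 00010-, 01-111, 010000, 0101-1, 011-11, 100-00, 10000-, 1011-1, 111000}
Coverage chart:
  m2: 00-010,000-10,00001-
  m3: 00001- ←essential
  m4: -001-0,00010-
  m5: 0-0101,00010-
  m6: -001-0,000-10
  m10: 00-010 ←essential
  m16: 010000 ←essential
  m21: 0-0101,0101-1
  m31: 01-111,011-11
  m32: 100-00,10000-
  m36: -001-0,100-00
  m38: -001-0 ←essential
  m45: 1011-1 ←essential
  m47: 1011-1 ←essential
  m56: 111000 ←essential
Essential: -001-0, 00-010, 00001-, 010000, 1011-1, 111000

6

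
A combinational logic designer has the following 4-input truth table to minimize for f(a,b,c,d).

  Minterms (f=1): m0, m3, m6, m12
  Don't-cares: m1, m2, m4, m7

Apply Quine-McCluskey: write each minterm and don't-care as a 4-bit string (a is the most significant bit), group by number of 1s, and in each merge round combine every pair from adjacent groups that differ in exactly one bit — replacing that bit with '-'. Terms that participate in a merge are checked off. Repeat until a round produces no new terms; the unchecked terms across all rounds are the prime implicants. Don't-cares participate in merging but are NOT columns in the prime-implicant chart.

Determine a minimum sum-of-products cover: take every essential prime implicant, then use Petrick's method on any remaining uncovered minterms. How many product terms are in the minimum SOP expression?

[col 0] 0000*, 0001*, 0010*, 0011*, 0100*, 0110*, 0111*, 1100*
[col 1] -100, 0-00*, 0-10*, 0-11*, 00-0*, 00-1*, 000-*, 001-*, 01-0*, 011-*
[col 2] 0--0, 0-1-, 00--
Prime implicants: -100, 0--0, 0-1-, 00--
PI chart (minterm → PIs covering it):
  0 | 0--0,00--
  3 | 0-1-,00--
  6 | 0--0,0-1-
  12 | -100  (sole → essential)
Essential prime implicants: -100
Petrick residual → 0--0, 0-1-
Minimum SOP uses 3 PIs: bc'd' + a'd' + a'c

3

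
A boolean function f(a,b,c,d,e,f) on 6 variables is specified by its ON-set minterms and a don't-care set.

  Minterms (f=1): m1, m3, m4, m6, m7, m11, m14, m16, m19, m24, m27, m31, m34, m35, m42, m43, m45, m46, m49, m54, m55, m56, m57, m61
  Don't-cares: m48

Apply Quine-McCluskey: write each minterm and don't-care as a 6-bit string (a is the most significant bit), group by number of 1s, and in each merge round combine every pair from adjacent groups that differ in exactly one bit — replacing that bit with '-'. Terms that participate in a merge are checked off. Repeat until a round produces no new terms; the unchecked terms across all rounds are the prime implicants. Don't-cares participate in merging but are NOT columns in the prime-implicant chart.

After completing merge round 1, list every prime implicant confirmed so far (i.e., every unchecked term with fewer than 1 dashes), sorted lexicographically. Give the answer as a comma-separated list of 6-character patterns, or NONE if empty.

NONE

Round 0: 000001✓ 000011✓ 000100✓ 000110✓ 000111✓ 001011✓ 001110✓ 010000✓ 010011✓ 011000✓ 011011✓ 011111✓ 100010✓ 100011✓ 101010✓ 101011✓ 101101✓ 101110✓ 110000✓ 110001✓ 110110✓ 110111✓ 111000✓ 111001✓ 111101✓
Round 1: -00011✓ -01011✓ -01110 -10000✓ -11000✓ 0-0011✓ 0-1011✓ 00-011✓ 00-110 000-11 0000-1 0001-0 00011- 01-000✓ 01-011✓ 011-11 1-1101 10-010✓ 10-011✓ 10001-✓ 101-10 10101-✓ 11-000✓ 11-001✓ 11000-✓ 11011- 111-01 11100-✓
Round 2: -0-011 -1-000 0--011 10-01- 11-00-
PIs = {-0-011, -01110, -1-000, 0--011, 00-110, 000-11, 0000-1, 0001-0, 00011-, 011-11, 1-1101, 10-01-, 101-10, 11-00-, 11011-, 111-01}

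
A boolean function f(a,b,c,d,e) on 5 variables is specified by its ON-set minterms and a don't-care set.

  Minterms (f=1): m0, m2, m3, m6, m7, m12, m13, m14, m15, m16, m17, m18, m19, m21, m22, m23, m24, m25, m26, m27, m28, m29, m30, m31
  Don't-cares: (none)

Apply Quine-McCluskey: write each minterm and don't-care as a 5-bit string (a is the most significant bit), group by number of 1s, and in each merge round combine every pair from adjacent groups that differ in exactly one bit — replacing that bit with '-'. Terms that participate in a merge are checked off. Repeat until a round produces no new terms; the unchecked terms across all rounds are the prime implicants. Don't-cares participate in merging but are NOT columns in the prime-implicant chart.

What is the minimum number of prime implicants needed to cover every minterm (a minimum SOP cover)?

5

[col 0] 00000*, 00010*, 00011*, 00110*, 00111*, 01100*, 01101*, 01110*, 01111*, 10000*, 10001*, 10010*, 10011*, 10101*, 10110*, 10111*, 11000*, 11001*, 11010*, 11011*, 11100*, 11101*, 11110*, 11111*
[col 1] -0000*, -0010*, -0011*, -0110*, -0111*, -1100*, -1101*, -1110*, -1111*, 0-110*, 0-111*, 00-10*, 00-11*, 000-0*, 0001-*, 0011-*, 011-0*, 011-1*, 0110-*, 0111-*, 1-000*, 1-001*, 1-010*, 1-011*, 1-101*, 1-110*, 1-111*, 10-01*, 10-10*, 10-11*, 100-0*, 100-1*, 1000-*, 1001-*, 101-1*, 1011-*, 11-00*, 11-01*, 11-10*, 11-11*, 110-0*, 110-1*, 1100-*, 1101-*, 111-0*, 111-1*, 1110-*, 1111-*
[col 2] --110*, --111*, -0-10*, -0-11*, -00-0, -001-*, -011-*, -11-0*, -11-1*, -110-*, -111-*, 0-11-*, 00-1-*, 011--*, 1--01*, 1--10*, 1--11*, 1-0-0*, 1-0-1*, 1-00-*, 1-01-*, 1-1-1*, 1-11-*, 10--1*, 10-1-*, 100--*, 11--0*, 11--1*, 11-0-*, 11-1-*, 110--*, 111--*
[col 3] --11-, -0-1-, -11--, 1---1, 1--1-, 1-0--, 11---
Prime implicants: --11-, -0-1-, -00-0, -11--, 1---1, 1--1-, 1-0--, 11---
PI chart (minterm → PIs covering it):
  0 | -00-0  (sole → essential)
  2 | -0-1-,-00-0
  3 | -0-1-  (sole → essential)
  6 | --11-,-0-1-
  7 | --11-,-0-1-
  12 | -11--  (sole → essential)
  13 | -11--  (sole → essential)
  14 | --11-,-11--
  15 | --11-,-11--
  16 | -00-0,1-0--
  17 | 1---1,1-0--
  18 | -0-1-,-00-0,1--1-,1-0--
  19 | -0-1-,1---1,1--1-,1-0--
  21 | 1---1  (sole → essential)
  22 | --11-,-0-1-,1--1-
  23 | --11-,-0-1-,1---1,1--1-
  24 | 1-0--,11---
  25 | 1---1,1-0--,11---
  26 | 1--1-,1-0--,11---
  27 | 1---1,1--1-,1-0--,11---
  28 | -11--,11---
  29 | -11--,1---1,11---
  30 | --11-,-11--,1--1-,11---
  31 | --11-,-11--,1---1,1--1-,11---
Essential prime implicants: -0-1-, -00-0, -11--, 1---1
Petrick residual → 1-0--
Minimum SOP uses 5 PIs: b'd + b'c'e' + bc + ae + ac'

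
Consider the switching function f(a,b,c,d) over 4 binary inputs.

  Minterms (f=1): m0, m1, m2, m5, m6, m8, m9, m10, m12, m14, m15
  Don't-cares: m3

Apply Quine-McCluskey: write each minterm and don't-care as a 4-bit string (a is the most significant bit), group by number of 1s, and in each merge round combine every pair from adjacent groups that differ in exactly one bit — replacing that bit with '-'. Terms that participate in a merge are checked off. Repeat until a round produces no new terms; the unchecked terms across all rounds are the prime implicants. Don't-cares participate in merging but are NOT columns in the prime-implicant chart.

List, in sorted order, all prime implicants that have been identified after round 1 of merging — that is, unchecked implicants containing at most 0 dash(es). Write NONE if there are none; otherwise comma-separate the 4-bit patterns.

NONE

size-2^0 implicants → 0000(✓)  0001(✓)  0010(✓)  0011(✓)  0101(✓)  0110(✓)  1000(✓)  1001(✓)  1010(✓)  1100(✓)  1110(✓)  1111(✓)
size-2^1 implicants → -000(✓)  -001(✓)  -010(✓)  -110(✓)  0-01  0-10(✓)  00-0(✓)  00-1(✓)  000-(✓)  001-(✓)  1-00(✓)  1-10(✓)  10-0(✓)  100-(✓)  11-0(✓)  111-
size-2^2 implicants → --10  -0-0  -00-  00--  1--0
Unchecked terms (primes): --10, -0-0, -00-, 0-01, 00--, 1--0, 111-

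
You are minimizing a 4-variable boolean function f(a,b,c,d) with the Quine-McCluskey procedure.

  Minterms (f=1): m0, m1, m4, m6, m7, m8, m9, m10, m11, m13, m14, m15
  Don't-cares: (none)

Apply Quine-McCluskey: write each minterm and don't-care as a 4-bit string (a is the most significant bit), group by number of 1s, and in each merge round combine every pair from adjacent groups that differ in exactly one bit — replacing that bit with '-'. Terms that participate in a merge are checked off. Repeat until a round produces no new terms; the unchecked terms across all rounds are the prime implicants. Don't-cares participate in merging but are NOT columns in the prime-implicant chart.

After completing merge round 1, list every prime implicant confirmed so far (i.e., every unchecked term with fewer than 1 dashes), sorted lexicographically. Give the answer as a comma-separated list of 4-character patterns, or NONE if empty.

NONE

[col 0] 0000*, 0001*, 0100*, 0110*, 0111*, 1000*, 1001*, 1010*, 1011*, 1101*, 1110*, 1111*
[col 1] -000*, -001*, -110*, -111*, 0-00, 000-*, 01-0, 011-*, 1-01*, 1-10*, 1-11*, 10-0*, 10-1*, 100-*, 101-*, 11-1*, 111-*
[col 2] -00-, -11-, 1--1, 1-1-, 10--
Prime implicants: -00-, -11-, 0-00, 01-0, 1--1, 1-1-, 10--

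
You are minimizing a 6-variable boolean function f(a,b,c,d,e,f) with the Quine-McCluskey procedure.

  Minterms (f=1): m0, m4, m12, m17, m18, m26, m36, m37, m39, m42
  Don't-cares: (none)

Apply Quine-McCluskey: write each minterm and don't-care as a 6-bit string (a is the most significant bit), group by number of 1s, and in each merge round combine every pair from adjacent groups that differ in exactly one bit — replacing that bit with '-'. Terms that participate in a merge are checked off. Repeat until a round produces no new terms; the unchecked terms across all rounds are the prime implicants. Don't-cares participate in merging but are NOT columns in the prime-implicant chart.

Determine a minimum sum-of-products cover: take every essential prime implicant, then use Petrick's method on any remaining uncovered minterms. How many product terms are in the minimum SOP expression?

size-2^0 implicants → 000000(✓)  000100(✓)  001100(✓)  010001  010010(✓)  011010(✓)  100100(✓)  100101(✓)  100111(✓)  101010
size-2^1 implicants → -00100  00-100  000-00  01-010  1001-1  10010-
Unchecked terms (primes): -00100, 00-100, 000-00, 01-010, 010001, 1001-1, 10010-, 101010
Minterm coverage:
  m0 ⊆ 000-00 [E]
  m4 ⊆ -00100,00-100,000-00
  m12 ⊆ 00-100 [E]
  m17 ⊆ 010001 [E]
  m18 ⊆ 01-010 [E]
  m26 ⊆ 01-010 [E]
  m36 ⊆ -00100,10010-
  m37 ⊆ 1001-1,10010-
  m39 ⊆ 1001-1 [E]
  m42 ⊆ 101010 [E]
E = {00-100, 000-00, 01-010, 010001, 1001-1, 101010}
Petrick residual → -00100
Cover = b'c'de'f' + a'b'de'f' + a'b'c'e'f' + a'bd'ef' + a'bc'd'e'f + ab'c'df + ab'cd'ef'  |cover|=7

7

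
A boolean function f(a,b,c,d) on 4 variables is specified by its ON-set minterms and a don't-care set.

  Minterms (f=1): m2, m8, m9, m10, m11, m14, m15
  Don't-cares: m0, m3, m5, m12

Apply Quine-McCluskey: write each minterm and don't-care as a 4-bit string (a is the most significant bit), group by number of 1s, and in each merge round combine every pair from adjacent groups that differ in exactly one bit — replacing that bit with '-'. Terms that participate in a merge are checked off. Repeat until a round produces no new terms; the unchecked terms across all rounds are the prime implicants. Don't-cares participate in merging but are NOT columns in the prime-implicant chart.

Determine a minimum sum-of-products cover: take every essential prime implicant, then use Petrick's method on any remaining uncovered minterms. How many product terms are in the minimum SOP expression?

3

size-2^0 implicants → 0000(✓)  0010(✓)  0011(✓)  0101  1000(✓)  1001(✓)  1010(✓)  1011(✓)  1100(✓)  1110(✓)  1111(✓)
size-2^1 implicants → -000(✓)  -010(✓)  -011(✓)  00-0(✓)  001-(✓)  1-00(✓)  1-10(✓)  1-11(✓)  10-0(✓)  10-1(✓)  100-(✓)  101-(✓)  11-0(✓)  111-(✓)
size-2^2 implicants → -0-0  -01-  1--0  1-1-  10--
Unchecked terms (primes): -0-0, -01-, 0101, 1--0, 1-1-, 10--
Minterm coverage:
  m2 ⊆ -0-0,-01-
  m8 ⊆ -0-0,1--0,10--
  m9 ⊆ 10-- [E]
  m10 ⊆ -0-0,-01-,1--0,1-1-,10--
  m11 ⊆ -01-,1-1-,10--
  m14 ⊆ 1--0,1-1-
  m15 ⊆ 1-1- [E]
E = {1-1-, 10--}
Petrick residual → -0-0
Cover = b'd' + ac + ab'  |cover|=3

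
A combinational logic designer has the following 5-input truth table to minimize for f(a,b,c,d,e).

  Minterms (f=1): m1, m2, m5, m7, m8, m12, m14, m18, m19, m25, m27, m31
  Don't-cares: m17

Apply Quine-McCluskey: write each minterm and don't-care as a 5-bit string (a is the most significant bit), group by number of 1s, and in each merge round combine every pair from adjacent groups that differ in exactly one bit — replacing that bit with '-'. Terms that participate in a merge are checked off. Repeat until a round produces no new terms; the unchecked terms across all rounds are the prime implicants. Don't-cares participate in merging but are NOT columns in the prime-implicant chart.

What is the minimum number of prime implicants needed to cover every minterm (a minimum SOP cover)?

[col 0] 00001*, 00010*, 00101*, 00111*, 01000*, 01100*, 01110*, 10001*, 10010*, 10011*, 11001*, 11011*, 11111*
[col 1] -0001, -0010, 00-01, 001-1, 01-00, 011-0, 1-001*, 1-011*, 100-1*, 1001-, 11-11, 110-1*
[col 2] 1-0-1
Prime implicants: -0001, -0010, 00-01, 001-1, 01-00, 011-0, 1-0-1, 1001-, 11-11
PI chart (minterm → PIs covering it):
  1 | -0001,00-01
  2 | -0010  (sole → essential)
  5 | 00-01,001-1
  7 | 001-1  (sole → essential)
  8 | 01-00  (sole → essential)
  12 | 01-00,011-0
  14 | 011-0  (sole → essential)
  18 | -0010,1001-
  19 | 1-0-1,1001-
  25 | 1-0-1  (sole → essential)
  27 | 1-0-1,11-11
  31 | 11-11  (sole → essential)
Essential prime implicants: -0010, 001-1, 01-00, 011-0, 1-0-1, 11-11
Petrick residual → -0001
Minimum SOP uses 7 PIs: b'c'd'e + b'c'de' + a'b'ce + a'bd'e' + a'bce' + ac'e + abde

7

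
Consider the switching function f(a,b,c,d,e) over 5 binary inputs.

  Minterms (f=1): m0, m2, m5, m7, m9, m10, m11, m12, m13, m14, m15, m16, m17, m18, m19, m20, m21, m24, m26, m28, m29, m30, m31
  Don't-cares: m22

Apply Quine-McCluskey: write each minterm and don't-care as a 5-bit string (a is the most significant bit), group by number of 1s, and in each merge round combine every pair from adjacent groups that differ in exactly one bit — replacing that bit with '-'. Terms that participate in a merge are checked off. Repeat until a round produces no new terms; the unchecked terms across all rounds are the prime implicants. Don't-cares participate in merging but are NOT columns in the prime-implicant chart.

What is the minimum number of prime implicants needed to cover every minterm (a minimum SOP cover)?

8

Round 0: 00000✓ 00010✓ 00101✓ 00111✓ 01001✓ 01010✓ 01011✓ 01100✓ 01101✓ 01110✓ 01111✓ 10000✓ 10001✓ 10010✓ 10011✓ 10100✓ 10101✓ 10110✓ 11000✓ 11010✓ 11100✓ 11101✓ 11110✓ 11111✓
Round 1: -0000✓ -0010✓ -0101✓ -1010✓ -1100✓ -1101✓ -1110✓ -1111✓ 0-010✓ 0-101✓ 0-111✓ 000-0✓ 001-1✓ 01-01✓ 01-10✓ 01-11✓ 010-1✓ 0101-✓ 011-0✓ 011-1✓ 0110-✓ 0111-✓ 1-000✓ 1-010✓ 1-100✓ 1-101✓ 1-110✓ 10-00✓ 10-01✓ 10-10✓ 100-0✓ 100-1✓ 1000-✓ 1001-✓ 101-0✓ 1010-✓ 11-00✓ 11-10✓ 110-0✓ 111-0✓ 111-1✓ 1110-✓ 1111-✓
Round 2: --010 --101 -00-0 -1-10 -11-0✓ -11-1✓ -110-✓ -111-✓ 0-1-1 01--1 01-1- 011--✓ 1--00✓ 1--10✓ 1-0-0✓ 1-1-0✓ 1-10- 10--0✓ 10-0- 100-- 11--0✓ 111--✓
Round 3: -11-- 1---0
PIs = {--010, --101, -00-0, -1-10, -11--, 0-1-1, 01--1, 01-1-, 1---0, 1-10-, 10-0-, 100--}
Coverage chart:
  m0: -00-0 ←essential
  m2: --010,-00-0
  m5: --101,0-1-1
  m7: 0-1-1 ←essential
  m9: 01--1 ←essential
  m10: --010,-1-10,01-1-
  m11: 01--1,01-1-
  m12: -11-- ←essential
  m13: --101,-11--,0-1-1,01--1
  m14: -1-10,-11--,01-1-
  m15: -11--,0-1-1,01--1,01-1-
  m16: -00-0,1---0,10-0-,100--
  m17: 10-0-,100--
  m18: --010,-00-0,1---0,100--
  m19: 100-- ←essential
  m20: 1---0,1-10-,10-0-
  m21: --101,1-10-,10-0-
  m24: 1---0 ←essential
  m26: --010,-1-10,1---0
  m28: -11--,1---0,1-10-
  m29: --101,-11--,1-10-
  m30: -1-10,-11--,1---0
  m31: -11-- ←essential
Essential: -00-0, -11--, 0-1-1, 01--1, 1---0, 100--
Petrick residual → --010, --101
Min cover (8 terms): c'de' + cd'e + b'c'e' + bc + a'ce + a'be + ae' + ab'c'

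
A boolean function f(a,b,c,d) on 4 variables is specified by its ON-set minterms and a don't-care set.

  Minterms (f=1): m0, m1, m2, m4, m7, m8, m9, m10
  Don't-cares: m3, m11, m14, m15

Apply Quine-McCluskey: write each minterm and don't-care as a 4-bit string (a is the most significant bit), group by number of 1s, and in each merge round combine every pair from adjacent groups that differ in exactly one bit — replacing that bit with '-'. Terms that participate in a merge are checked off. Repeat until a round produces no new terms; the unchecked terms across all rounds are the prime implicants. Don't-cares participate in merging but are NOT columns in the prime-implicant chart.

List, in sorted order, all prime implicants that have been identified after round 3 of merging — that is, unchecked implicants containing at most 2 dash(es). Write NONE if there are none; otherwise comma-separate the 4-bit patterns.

--11, 0-00, 1-1-

[col 0] 0000*, 0001*, 0010*, 0011*, 0100*, 0111*, 1000*, 1001*, 1010*, 1011*, 1110*, 1111*
[col 1] -000*, -001*, -010*, -011*, -111*, 0-00, 0-11*, 00-0*, 00-1*, 000-*, 001-*, 1-10*, 1-11*, 10-0*, 10-1*, 100-*, 101-*, 111-*
[col 2] --11, -0-0*, -0-1*, -00-*, -01-*, 00--*, 1-1-, 10--*
[col 3] -0--
Prime implicants: --11, -0--, 0-00, 1-1-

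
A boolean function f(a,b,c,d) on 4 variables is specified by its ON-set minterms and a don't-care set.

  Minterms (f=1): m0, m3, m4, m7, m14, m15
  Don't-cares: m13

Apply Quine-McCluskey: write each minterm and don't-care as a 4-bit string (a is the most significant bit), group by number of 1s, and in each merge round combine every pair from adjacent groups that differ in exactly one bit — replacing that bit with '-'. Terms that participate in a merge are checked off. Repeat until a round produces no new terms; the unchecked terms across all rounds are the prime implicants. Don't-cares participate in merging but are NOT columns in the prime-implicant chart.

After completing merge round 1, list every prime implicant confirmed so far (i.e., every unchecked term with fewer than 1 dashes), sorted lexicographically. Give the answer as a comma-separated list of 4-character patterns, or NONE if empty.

NONE

Round 0: 0000✓ 0011✓ 0100✓ 0111✓ 1101✓ 1110✓ 1111✓
Round 1: -111 0-00 0-11 11-1 111-
PIs = {-111, 0-00, 0-11, 11-1, 111-}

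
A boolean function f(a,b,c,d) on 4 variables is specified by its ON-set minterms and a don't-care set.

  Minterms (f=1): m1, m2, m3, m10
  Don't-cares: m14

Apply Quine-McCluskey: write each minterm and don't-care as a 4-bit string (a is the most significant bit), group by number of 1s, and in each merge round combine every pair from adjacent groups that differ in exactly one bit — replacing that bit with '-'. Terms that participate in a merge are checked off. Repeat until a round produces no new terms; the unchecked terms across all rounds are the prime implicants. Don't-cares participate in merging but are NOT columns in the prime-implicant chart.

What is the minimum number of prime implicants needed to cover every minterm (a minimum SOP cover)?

[col 0] 0001*, 0010*, 0011*, 1010*, 1110*
[col 1] -010, 00-1, 001-, 1-10
Prime implicants: -010, 00-1, 001-, 1-10
PI chart (minterm → PIs covering it):
  1 | 00-1  (sole → essential)
  2 | -010,001-
  3 | 00-1,001-
  10 | -010,1-10
Essential prime implicants: 00-1
Petrick residual → -010
Minimum SOP uses 2 PIs: b'cd' + a'b'd

2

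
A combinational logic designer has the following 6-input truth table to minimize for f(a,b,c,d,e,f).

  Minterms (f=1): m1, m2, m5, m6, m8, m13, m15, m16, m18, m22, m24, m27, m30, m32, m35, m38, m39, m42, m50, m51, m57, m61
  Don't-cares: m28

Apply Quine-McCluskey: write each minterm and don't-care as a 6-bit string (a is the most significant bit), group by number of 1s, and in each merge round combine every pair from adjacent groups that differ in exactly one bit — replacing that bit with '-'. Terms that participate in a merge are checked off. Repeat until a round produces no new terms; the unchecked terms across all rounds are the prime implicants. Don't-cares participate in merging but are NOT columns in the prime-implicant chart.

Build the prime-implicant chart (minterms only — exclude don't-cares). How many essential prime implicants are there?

8

[col 0] 000001*, 000010*, 000101*, 000110*, 001000*, 001101*, 001111*, 010000*, 010010*, 010110*, 011000*, 011011, 011100*, 011110*, 100000, 100011*, 100110*, 100111*, 101010, 110010*, 110011*, 111001*, 111101*
[col 1] -00110, -10010, 0-0010*, 0-0110*, 0-1000, 00-101, 000-01, 000-10*, 0011-1, 01-000, 01-110, 010-10*, 0100-0, 011-00, 0111-0, 1-0011, 100-11, 10011-, 11001-, 111-01
[col 2] 0-0-10
Prime implicants: -00110, -10010, 0-0-10, 0-1000, 00-101, 000-01, 0011-1, 01-000, 01-110, 0100-0, 011-00, 011011, 0111-0, 1-0011, 100-11, 100000, 10011-, 101010, 11001-, 111-01
PI chart (minterm → PIs covering it):
  1 | 000-01  (sole → essential)
  2 | 0-0-10  (sole → essential)
  5 | 00-101,000-01
  6 | -00110,0-0-10
  8 | 0-1000  (sole → essential)
  13 | 00-101,0011-1
  15 | 0011-1  (sole → essential)
  16 | 01-000,0100-0
  18 | -10010,0-0-10,0100-0
  22 | 0-0-10,01-110
  24 | 0-1000,01-000,011-00
  27 | 011011  (sole → essential)
  30 | 01-110,0111-0
  32 | 100000  (sole → essential)
  35 | 1-0011,100-11
  38 | -00110,10011-
  39 | 100-11,10011-
  42 | 101010  (sole → essential)
  50 | -10010,11001-
  51 | 1-0011,11001-
  57 | 111-01  (sole → essential)
  61 | 111-01  (sole → essential)
Essential prime implicants: 0-0-10, 0-1000, 000-01, 0011-1, 011011, 100000, 101010, 111-01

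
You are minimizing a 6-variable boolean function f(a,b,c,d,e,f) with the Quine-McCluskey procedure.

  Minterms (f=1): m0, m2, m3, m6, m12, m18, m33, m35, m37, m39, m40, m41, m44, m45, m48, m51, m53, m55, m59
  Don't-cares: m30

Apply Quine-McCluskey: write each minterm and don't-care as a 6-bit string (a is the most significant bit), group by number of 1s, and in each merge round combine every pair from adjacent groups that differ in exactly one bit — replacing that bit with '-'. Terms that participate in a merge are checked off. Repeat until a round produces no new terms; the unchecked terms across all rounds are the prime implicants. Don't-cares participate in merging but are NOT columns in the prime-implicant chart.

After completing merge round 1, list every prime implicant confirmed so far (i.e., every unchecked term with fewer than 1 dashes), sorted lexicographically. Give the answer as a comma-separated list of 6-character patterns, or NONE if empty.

011110, 110000

size-2^0 implicants → 000000(✓)  000010(✓)  000011(✓)  000110(✓)  001100(✓)  010010(✓)  011110  100001(✓)  100011(✓)  100101(✓)  100111(✓)  101000(✓)  101001(✓)  101100(✓)  101101(✓)  110000  110011(✓)  110101(✓)  110111(✓)  111011(✓)
size-2^1 implicants → -00011  -01100  0-0010  000-10  0000-0  00001-  1-0011(✓)  1-0101(✓)  1-0111(✓)  10-001(✓)  10-101(✓)  100-01(✓)  100-11(✓)  1000-1(✓)  1001-1(✓)  101-00(✓)  101-01(✓)  10100-(✓)  10110-(✓)  11-011  110-11(✓)  1101-1(✓)
size-2^2 implicants → 1-0-11  1-01-1  10--01  100--1  101-0-
Unchecked terms (primes): -00011, -01100, 0-0010, 000-10, 0000-0, 00001-, 011110, 1-0-11, 1-01-1, 10--01, 100--1, 101-0-, 11-011, 110000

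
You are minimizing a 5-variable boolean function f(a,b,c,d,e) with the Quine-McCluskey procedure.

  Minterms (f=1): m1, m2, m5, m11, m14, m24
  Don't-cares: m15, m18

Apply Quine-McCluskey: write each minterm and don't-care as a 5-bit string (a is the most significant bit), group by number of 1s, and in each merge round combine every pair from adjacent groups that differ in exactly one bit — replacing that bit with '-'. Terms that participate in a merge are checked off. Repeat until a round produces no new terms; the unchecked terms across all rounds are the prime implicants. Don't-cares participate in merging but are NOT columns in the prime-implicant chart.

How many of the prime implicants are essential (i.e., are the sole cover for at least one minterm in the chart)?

5

[col 0] 00001*, 00010*, 00101*, 01011*, 01110*, 01111*, 10010*, 11000
[col 1] -0010, 00-01, 01-11, 0111-
Prime implicants: -0010, 00-01, 01-11, 0111-, 11000
PI chart (minterm → PIs covering it):
  1 | 00-01  (sole → essential)
  2 | -0010  (sole → essential)
  5 | 00-01  (sole → essential)
  11 | 01-11  (sole → essential)
  14 | 0111-  (sole → essential)
  24 | 11000  (sole → essential)
Essential prime implicants: -0010, 00-01, 01-11, 0111-, 11000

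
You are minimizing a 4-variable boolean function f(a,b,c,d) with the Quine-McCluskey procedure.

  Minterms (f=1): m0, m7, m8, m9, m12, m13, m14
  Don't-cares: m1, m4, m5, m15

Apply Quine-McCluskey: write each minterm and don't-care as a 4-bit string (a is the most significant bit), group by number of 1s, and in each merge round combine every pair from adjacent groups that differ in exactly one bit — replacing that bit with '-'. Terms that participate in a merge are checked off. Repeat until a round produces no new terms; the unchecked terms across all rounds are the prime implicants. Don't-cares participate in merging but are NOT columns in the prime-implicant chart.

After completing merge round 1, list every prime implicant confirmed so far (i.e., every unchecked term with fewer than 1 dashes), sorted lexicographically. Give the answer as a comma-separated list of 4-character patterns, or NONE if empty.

size-2^0 implicants → 0000(✓)  0001(✓)  0100(✓)  0101(✓)  0111(✓)  1000(✓)  1001(✓)  1100(✓)  1101(✓)  1110(✓)  1111(✓)
size-2^1 implicants → -000(✓)  -001(✓)  -100(✓)  -101(✓)  -111(✓)  0-00(✓)  0-01(✓)  000-(✓)  01-1(✓)  010-(✓)  1-00(✓)  1-01(✓)  100-(✓)  11-0(✓)  11-1(✓)  110-(✓)  111-(✓)
size-2^2 implicants → --00(✓)  --01(✓)  -00-(✓)  -1-1  -10-(✓)  0-0-(✓)  1-0-(✓)  11--
size-2^3 implicants → --0-
Unchecked terms (primes): --0-, -1-1, 11--

NONE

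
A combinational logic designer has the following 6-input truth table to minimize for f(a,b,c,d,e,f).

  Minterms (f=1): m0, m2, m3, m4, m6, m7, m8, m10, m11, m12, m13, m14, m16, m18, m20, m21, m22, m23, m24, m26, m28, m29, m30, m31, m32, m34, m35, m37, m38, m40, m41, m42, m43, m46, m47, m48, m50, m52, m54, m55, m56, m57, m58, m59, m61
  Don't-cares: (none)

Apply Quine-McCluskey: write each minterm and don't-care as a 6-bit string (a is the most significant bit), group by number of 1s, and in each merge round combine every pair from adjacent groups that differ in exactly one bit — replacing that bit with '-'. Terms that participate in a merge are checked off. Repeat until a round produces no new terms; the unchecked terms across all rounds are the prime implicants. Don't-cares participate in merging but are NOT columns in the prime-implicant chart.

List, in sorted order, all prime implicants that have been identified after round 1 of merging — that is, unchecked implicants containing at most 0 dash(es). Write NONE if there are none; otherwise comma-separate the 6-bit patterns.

100101

size-2^0 implicants → 000000(✓)  000010(✓)  000011(✓)  000100(✓)  000110(✓)  000111(✓)  001000(✓)  001010(✓)  001011(✓)  001100(✓)  001101(✓)  001110(✓)  010000(✓)  010010(✓)  010100(✓)  010101(✓)  010110(✓)  010111(✓)  011000(✓)  011010(✓)  011100(✓)  011101(✓)  011110(✓)  011111(✓)  100000(✓)  100010(✓)  100011(✓)  100101  100110(✓)  101000(✓)  101001(✓)  101010(✓)  101011(✓)  101110(✓)  101111(✓)  110000(✓)  110010(✓)  110100(✓)  110110(✓)  110111(✓)  111000(✓)  111001(✓)  111010(✓)  111011(✓)  111101(✓)
size-2^1 implicants → -00000(✓)  -00010(✓)  -00011(✓)  -00110(✓)  -01000(✓)  -01010(✓)  -01011(✓)  -01110(✓)  -10000(✓)  -10010(✓)  -10100(✓)  -10110(✓)  -10111(✓)  -11000(✓)  -11010(✓)  -11101  0-0000(✓)  0-0010(✓)  0-0100(✓)  0-0110(✓)  0-0111(✓)  0-1000(✓)  0-1010(✓)  0-1100(✓)  0-1101(✓)  0-1110(✓)  00-000(✓)  00-010(✓)  00-011(✓)  00-100(✓)  00-110(✓)  000-00(✓)  000-10(✓)  000-11(✓)  0000-0(✓)  00001-(✓)  0001-0(✓)  00011-(✓)  001-00(✓)  001-10(✓)  0010-0(✓)  00101-(✓)  0011-0(✓)  00110-(✓)  01-000(✓)  01-010(✓)  01-100(✓)  01-101(✓)  01-110(✓)  01-111(✓)  010-00(✓)  010-10(✓)  0100-0(✓)  0101-0(✓)  0101-1(✓)  01010-(✓)  01011-(✓)  011-00(✓)  011-10(✓)  0110-0(✓)  0111-0(✓)  0111-1(✓)  01110-(✓)  01111-(✓)  1-0000(✓)  1-0010(✓)  1-0110(✓)  1-1000(✓)  1-1001(✓)  1-1010(✓)  1-1011(✓)  10-000(✓)  10-010(✓)  10-011(✓)  10-110(✓)  100-10(✓)  1000-0(✓)  10001-(✓)  101-10(✓)  101-11(✓)  1010-0(✓)  1010-1(✓)  10100-(✓)  10101-(✓)  10111-(✓)  11-000(✓)  11-010(✓)  110-00(✓)  110-10(✓)  1100-0(✓)  1101-0(✓)  11011-(✓)  111-01  1110-0(✓)  1110-1(✓)  11100-(✓)  11101-(✓)
size-2^2 implicants → --0000(✓)  --0010(✓)  --0110(✓)  --1000(✓)  --1010(✓)  -0-000(✓)  -0-010(✓)  -0-011(✓)  -0-110(✓)  -00-10(✓)  -000-0(✓)  -0001-(✓)  -01-10(✓)  -010-0(✓)  -0101-(✓)  -1-000(✓)  -1-010(✓)  -10-00(✓)  -10-10(✓)  -100-0(✓)  -101-0(✓)  -1011-  -110-0(✓)  0--000(✓)  0--010(✓)  0--100(✓)  0--110(✓)  0-0-00(✓)  0-0-10(✓)  0-00-0(✓)  0-01-0(✓)  0-011-  0-1-00(✓)  0-1-10(✓)  0-10-0(✓)  0-11-0(✓)  0-110-  00--00(✓)  00--10(✓)  00-0-0(✓)  00-01-(✓)  00-1-0(✓)  000--0(✓)  000-1-  001--0(✓)  01--00(✓)  01--10(✓)  01-0-0(✓)  01-1-0(✓)  01-1-1(✓)  01-10-(✓)  01-11-(✓)  010--0(✓)  0101--(✓)  011--0(✓)  0111--(✓)  1--000(✓)  1--010(✓)  1-0-10(✓)  1-00-0(✓)  1-10-0(✓)  1-10-1(✓)  1-100-(✓)  1-101-(✓)  10--10(✓)  10-0-0(✓)  10-01-(✓)  101-1-  1010--(✓)  11-0-0(✓)  110--0(✓)  1110--(✓)
size-2^3 implicants → ---000(✓)  ---010(✓)  --0-10  --00-0(✓)  --10-0(✓)  -0--10  -0-0-0(✓)  -0-01-  -1-0-0(✓)  -10--0  0---00(✓)  0---10(✓)  0--0-0(✓)  0--1-0(✓)  0-0--0(✓)  0-1--0(✓)  00---0(✓)  01---0(✓)  01-1--  1--0-0(✓)  1-10--
size-2^4 implicants → ---0-0  0----0
Unchecked terms (primes): ---0-0, --0-10, -0--10, -0-01-, -10--0, -1011-, -11101, 0----0, 0-011-, 0-110-, 000-1-, 01-1--, 1-10--, 100101, 101-1-, 111-01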